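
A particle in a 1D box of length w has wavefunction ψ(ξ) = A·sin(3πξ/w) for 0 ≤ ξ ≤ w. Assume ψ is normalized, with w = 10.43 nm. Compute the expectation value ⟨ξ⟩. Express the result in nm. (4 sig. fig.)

⟨ξ⟩ ≈ 5.215 nm

By definition ⟨ξ⟩ = ∫ ξ |ψ(ξ)|² dξ.
The ratio of the moment integral to the normalization integral gives ⟨ξ⟩ = w/2.
With w = 10.43, ⟨ξ⟩ = 5.2150.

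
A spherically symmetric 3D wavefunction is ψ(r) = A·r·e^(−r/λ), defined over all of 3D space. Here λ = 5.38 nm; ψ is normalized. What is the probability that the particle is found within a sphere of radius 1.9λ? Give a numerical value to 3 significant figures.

With dV = 4πr²dr, the probability is ∫|ψ|² dV over r ≤ 1.9λ.
Normalization gives A² = 1/(3·π·λ^5).
In terms of u = r/λ (A², 4π and the length scale all cancel between numerator and denominator), P = [∫_{0}^{1.9} u^4·e^(-2·u) du] / [∫_{0}^{∞} u^4·e^(-2·u) du].
Using ∫ u^4·e^(-2·u) du = -(u^4/2 + u^3 + 3·u^2/2 + 3·u/2 + 3/4)·e^(-2·u), the numerator is ≈ 0.24912 and the denominator is 3/4.
Taking the ratio yields P = 0.3322.

P ≈ 0.332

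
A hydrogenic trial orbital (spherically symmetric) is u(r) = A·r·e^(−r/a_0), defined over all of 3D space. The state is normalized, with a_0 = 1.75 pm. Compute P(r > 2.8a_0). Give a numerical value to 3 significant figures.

P ≈ 0.342

With dV = 4πr²dr, the probability is ∫|u|² dV over r > 2.8a_0.
A² is fixed by ∫₀^∞ 4πr²|u|² dr = 1, i.e. A² = (3·π·a_0^5)^(−1).
Substituting t = r/a_0, A², 4π and the length scale all cancel in the ratio: P = ∫_{2.8}^{∞} t^4·e^(-2·t) dt / ∫_{0}^{∞} t^4·e^(-2·t) dt.
An antiderivative of t^4·e^(-2·t) is -(t^4/2 + t^3 + 3·t^2/2 + 3·t/2 + 3/4)·e^(-2·t); evaluating from 2.8 to ∞ gives ≈ 0.25661, while the full integral is 3/4.
The region integral divided by the full integral gives P = 0.3422.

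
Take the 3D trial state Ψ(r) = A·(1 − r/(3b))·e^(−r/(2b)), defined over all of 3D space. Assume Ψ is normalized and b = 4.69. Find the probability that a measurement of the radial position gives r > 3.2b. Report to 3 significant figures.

P = ∫ |Ψ|² 4πr² dr over r > 3.2b.
A² is fixed by ∫₀^∞ 4πr²|Ψ|² dr = 1, i.e. A² = (8·π·b^3/3)^(−1).
In terms of u = r/b (A², 4π and the length scale all cancel between numerator and denominator), P = [∫_{3.2}^{∞} u^2·(1 - u/3)^2·e^(-u) du] / [∫_{0}^{∞} u^2·(1 - u/3)^2·e^(-u) du].
An antiderivative of u^2·(1 - u/3)^2·e^(-u) is (-u^4 + 2·u^3 - 3·u^2 - 6·u - 6)·e^(-u)/9; evaluating from 3.2 to ∞ gives 6614·e^(-16/5)/625, while the full integral is 2/3.
This evaluates to P = 0.6470.

P ≈ 0.647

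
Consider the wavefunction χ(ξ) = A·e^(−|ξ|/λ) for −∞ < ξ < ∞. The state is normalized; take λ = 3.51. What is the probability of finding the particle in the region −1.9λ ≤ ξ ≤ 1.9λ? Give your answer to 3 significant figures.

P ≈ 0.978

|χ|² is the probability density, so P = ∫_{−1.9λ}^{1.9λ} |χ|² dξ.
The normalization integral ∫|χ|²dξ over the whole domain equals λ·A², and A² cancels in the ratio.
By symmetry take twice the ξ ≥ 0 contribution in numerator and denominator; the 2's cancel. Substituting u = ξ/λ, A² and the length scale cancel in the ratio: P = ∫_{0}^{1.9} e^(-2·u) du / ∫_{0}^{∞} e^(-2·u) du.
With ∫ e^(-2·u) du = -e^(-2·u)/2 + C, the region integral is 1/2 - e^(-19/5)/2 and the full one is 1/2.
Taking the ratio, P = 0.9776.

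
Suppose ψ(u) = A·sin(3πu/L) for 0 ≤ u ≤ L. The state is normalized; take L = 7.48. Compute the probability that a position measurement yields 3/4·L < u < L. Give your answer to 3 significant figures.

P ≈ 0.303

The probability is P = ∫ |ψ|² du over [3/4·L, L].
The normalization integral ∫|ψ|²du over the whole domain equals L/2·A², and A² cancels in the ratio.
Substituting t = u/L, A² and the length scale cancel in the ratio: P = ∫_{3/4}^{1} sin(3·π·t)^2 dt / ∫_{0}^{1} sin(3·π·t)^2 dt.
With ∫ sin(3·π·t)^2 dt = t/2 - sin(6·π·t)/(12·π) + C, the region integral is 1/(12·π) + 1/8 and the full one is 1/2.
The result is P = (2 + 3·π)/(12·π).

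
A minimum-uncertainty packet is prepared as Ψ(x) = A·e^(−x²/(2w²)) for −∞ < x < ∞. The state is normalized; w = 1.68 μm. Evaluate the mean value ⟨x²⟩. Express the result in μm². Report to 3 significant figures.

⟨x^2⟩ ≈ 1.41 μm^2

By definition ⟨x²⟩ = ∫ x^2 |Ψ(x)|² dx.
Using the Gaussian integral ∫_{−∞}^{∞} e^(−αx²) dx = √(π/α), evaluating both integrals, ⟨x²⟩ = w^2/2.
Putting w = 1.68 gives 1.411.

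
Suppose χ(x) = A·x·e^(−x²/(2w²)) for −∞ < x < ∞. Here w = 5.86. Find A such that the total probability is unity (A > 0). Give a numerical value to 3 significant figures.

A ≈ 0.0749

The normalization condition is ∫|χ|² dx = 1 from −∞ to ∞.
Carrying out the integral gives A² · √(π)·w^3/2.
Hence A² = 1/[√(π)·w^3/2].
With w = 5.86: A² = 0.005607 and A = 0.07488.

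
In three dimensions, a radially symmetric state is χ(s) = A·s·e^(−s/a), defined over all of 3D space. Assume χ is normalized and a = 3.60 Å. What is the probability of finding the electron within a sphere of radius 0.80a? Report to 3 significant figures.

P ≈ 0.0237

With dV = 4πs²ds, the probability is ∫|χ|² dV over s ≤ 0.80a.
A² is fixed by ∫₀^∞ 4πs²|χ|² ds = 1, i.e. A² = (3·π·a^5)^(−1).
In terms of u = s/a (A², 4π and the length scale all cancel between numerator and denominator), P = [∫_{0}^{0.80} u^4·e^(-2·u) du] / [∫_{0}^{∞} u^4·e^(-2·u) du].
With ∫ u^4·e^(-2·u) du = -(u^4/2 + u^3 + 3·u^2/2 + 3·u/2 + 3/4)·e^(-2·u) + C, the region integral is 3/4 - 9067·e^(-8/5)/2500 and the full one is 3/4.
Taking the ratio yields P = 0.02368.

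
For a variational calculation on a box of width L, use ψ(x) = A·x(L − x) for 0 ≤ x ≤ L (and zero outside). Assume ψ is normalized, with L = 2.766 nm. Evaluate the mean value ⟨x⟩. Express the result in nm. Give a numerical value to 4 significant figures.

⟨x⟩ ≈ 1.383 nm

⟨x⟩ = ∫ x |ψ|² dx over the full domain.
Expanding the polynomial and integrating term by term, evaluating both integrals, ⟨x⟩ = L/2.
Putting L = 2.766 gives 1.3830.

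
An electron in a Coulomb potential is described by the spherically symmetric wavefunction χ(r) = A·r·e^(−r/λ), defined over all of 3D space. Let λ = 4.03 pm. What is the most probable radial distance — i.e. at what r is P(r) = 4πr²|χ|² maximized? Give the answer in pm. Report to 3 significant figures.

r ≈ 8.06 pm

The maximum of P(r) = 4πr²|χ|² occurs where its derivative vanishes.
This gives r = 2·λ.
With λ = 4.03, the most probable radial distance is 8.060 pm.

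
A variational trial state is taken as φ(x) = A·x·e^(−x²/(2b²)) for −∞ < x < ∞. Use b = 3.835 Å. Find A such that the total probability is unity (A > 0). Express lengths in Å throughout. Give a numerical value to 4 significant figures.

A ≈ 0.1414 Å^(-3/2)

Normalization requires ∫|φ|² dx = 1, integrated from −∞ to ∞.
With φ = A·x·e^(−x²/(2b²)), the integral evaluates to A²·[√(π)·b^3/2].
So A² = (√(π)·b^3/2)^(−1).
With b = 3.835: A² = 0.020006 and A = 0.14144.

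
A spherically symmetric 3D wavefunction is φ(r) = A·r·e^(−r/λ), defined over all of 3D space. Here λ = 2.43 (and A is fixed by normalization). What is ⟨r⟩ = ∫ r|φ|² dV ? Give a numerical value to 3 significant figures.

⟨r⟩ ≈ 6.08

By definition ⟨r⟩ = ∫ r |φ(r)|² 4πr² dr.
Since the A² factors cancel between numerator and denominator, ⟨r⟩ = 5·λ/2.
With λ = 2.43, ⟨r⟩ = 6.075.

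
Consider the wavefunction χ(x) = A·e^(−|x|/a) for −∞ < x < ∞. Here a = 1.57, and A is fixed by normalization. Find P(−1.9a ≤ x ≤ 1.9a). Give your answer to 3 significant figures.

|χ|² is the probability density, so P = ∫_{−1.9a}^{1.9a} |χ|² dx.
The normalization integral ∫|χ|²dx over the whole domain equals a·A², and A² cancels in the ratio.
By symmetry take twice the x ≥ 0 contribution in numerator and denominator; the 2's cancel. Substituting u = x/a, A² and the length scale cancel in the ratio: P = ∫_{0}^{1.9} e^(-2·u) du / ∫_{0}^{∞} e^(-2·u) du.
Using ∫ e^(-2·u) du = -e^(-2·u)/2, the numerator is 1/2 - e^(-19/5)/2 and the denominator is 1/2.
Evaluating gives P = 0.9776.

P ≈ 0.978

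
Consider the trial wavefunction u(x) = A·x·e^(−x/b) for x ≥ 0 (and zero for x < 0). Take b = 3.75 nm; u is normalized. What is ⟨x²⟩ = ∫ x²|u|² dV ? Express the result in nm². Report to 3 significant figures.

⟨x²⟩ = ∫ x^2 |u|² dx over the full domain.
Recall ∫₀^∞ x^m e^(−x/β) dx = m!·β^(m+1), since the A² factors cancel between numerator and denominator, ⟨x²⟩ = 3·b^2.
With b = 3.75, ⟨x^2⟩ = 42.19.

⟨x^2⟩ ≈ 42.2 nm^2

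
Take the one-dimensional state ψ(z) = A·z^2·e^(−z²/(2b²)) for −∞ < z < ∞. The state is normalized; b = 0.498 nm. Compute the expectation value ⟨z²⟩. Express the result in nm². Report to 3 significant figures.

⟨z^2⟩ ≈ 0.620 nm^2

The expectation value is the |ψ|²-weighted average of z^2: ∫ z^2|ψ|² dz.
Using the Gaussian integral ∫_{−∞}^{∞} e^(−αz²) dz = √(π/α), evaluating both integrals, ⟨z²⟩ = 5·b^2/2.
With b = 0.498, ⟨z^2⟩ = 0.6200.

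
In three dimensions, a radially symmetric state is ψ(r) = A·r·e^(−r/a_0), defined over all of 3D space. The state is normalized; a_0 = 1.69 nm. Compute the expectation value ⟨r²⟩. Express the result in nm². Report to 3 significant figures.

⟨r^2⟩ ≈ 21.4 nm^2

⟨r²⟩ = ∫ r^2 |ψ|² 4πr² dr over the full domain.
Since the A² factors cancel between numerator and denominator, ⟨r²⟩ = 15·a_0^2/2.
With a_0 = 1.69, ⟨r^2⟩ = 21.42.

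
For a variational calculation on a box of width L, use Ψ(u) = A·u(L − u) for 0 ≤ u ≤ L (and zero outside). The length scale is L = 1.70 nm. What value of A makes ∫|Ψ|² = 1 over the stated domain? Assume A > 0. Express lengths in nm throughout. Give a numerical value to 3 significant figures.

A ≈ 1.45 nm^(-5/2)

We need A² ∫|f|² du = 1, taking the integral from 0 to L.
Expanding the polynomial and integrating term by term, ∫|Ψ|² du = A²·(L^5/30).
So A² = (L^5/30)^(−1).
Plugging in L = 1.70 yields A = 1.454.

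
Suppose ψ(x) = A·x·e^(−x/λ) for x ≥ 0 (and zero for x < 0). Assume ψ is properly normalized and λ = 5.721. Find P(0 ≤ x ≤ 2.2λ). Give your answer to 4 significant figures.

|ψ|² is the probability density, so P = ∫_{0}^{2.2λ} |ψ|² dx.
With A² fixed by ∫|ψ|² = 1, i.e. A² = (λ^3/4)^(−1), substitute and integrate.
Let u = x/λ; then A² and the length scale cancel, so P = ∫_{0}^{2.2} u^2·e^(-2·u) du ÷ ∫_{0}^{∞} u^2·e^(-2·u) du.
With ∫ u^2·e^(-2·u) du = -(2·u^2 + 2·u + 1)·e^(-2·u)/4 + C, the region integral is 1/4 - 377·e^(-22/5)/100 and the full one is 1/4.
Evaluating gives P = 0.81486.

P ≈ 0.8149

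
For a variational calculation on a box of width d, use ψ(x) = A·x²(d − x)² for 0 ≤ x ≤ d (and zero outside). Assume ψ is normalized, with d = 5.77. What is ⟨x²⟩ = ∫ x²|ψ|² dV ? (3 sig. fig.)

By definition ⟨x²⟩ = ∫ x^2 |ψ(x)|² dx.
Since the A² factors cancel between numerator and denominator, ⟨x²⟩ = 3·d^2/11.
With d = 5.77, ⟨x^2⟩ = 9.080.

⟨x^2⟩ ≈ 9.08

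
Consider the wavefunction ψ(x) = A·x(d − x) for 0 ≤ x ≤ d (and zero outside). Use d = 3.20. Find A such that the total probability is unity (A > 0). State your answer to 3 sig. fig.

Normalization requires ∫|ψ|² dx = 1, integrated from 0 to d.
∫|ψ|² dx = A²·(d^5/30).
Hence A² = 1/[d^5/30].
Substituting d = 3.20 gives A² = 0.08941, so A = 0.2990.

A ≈ 0.299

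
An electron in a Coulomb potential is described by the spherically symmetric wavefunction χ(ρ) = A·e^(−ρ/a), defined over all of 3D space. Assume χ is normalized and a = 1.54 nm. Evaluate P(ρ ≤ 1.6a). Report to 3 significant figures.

P ≈ 0.620

With dV = 4πρ²dρ, the probability is ∫|χ|² dV over ρ ≤ 1.6a.
A² is fixed by ∫₀^∞ 4πρ²|χ|² dρ = 1, i.e. A² = (π·a^3)^(−1).
In terms of u = ρ/a (A², 4π and the length scale all cancel between numerator and denominator), P = [∫_{0}^{1.6} u^2·e^(-2·u) du] / [∫_{0}^{∞} u^2·e^(-2·u) du].
With ∫ u^2·e^(-2·u) du = -(2·u^2 + 2·u + 1)·e^(-2·u)/4 + C, the region integral is 1/4 - 233·e^(-16/5)/100 and the full one is 1/4.
This evaluates to P = 0.6201.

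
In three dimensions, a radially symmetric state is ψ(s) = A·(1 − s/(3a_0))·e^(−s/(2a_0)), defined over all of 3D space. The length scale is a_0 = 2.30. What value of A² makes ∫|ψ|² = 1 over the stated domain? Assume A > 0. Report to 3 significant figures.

Normalization requires ∫|ψ|² 4πs² ds = 1, integrated from 0 to ∞.
(Spherical symmetry: dV = 4πs² ds.)
The integral (without the A² prefactor) comes out to 8·π·a_0^3/3.
Hence A² = 1/[8·π·a_0^3/3].
With a_0 = 2.30: A² = 0.009811 and A = 0.09905.

A^2 ≈ 0.00981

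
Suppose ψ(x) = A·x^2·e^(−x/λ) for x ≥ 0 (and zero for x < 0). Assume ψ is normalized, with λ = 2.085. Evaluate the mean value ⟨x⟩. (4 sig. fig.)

⟨x⟩ ≈ 5.213

The expectation value is the |ψ|²-weighted average of x: ∫ x|ψ|² dx.
Since the A² factors cancel between numerator and denominator, ⟨x⟩ = 5·λ/2.
Putting λ = 2.085 gives 5.2125.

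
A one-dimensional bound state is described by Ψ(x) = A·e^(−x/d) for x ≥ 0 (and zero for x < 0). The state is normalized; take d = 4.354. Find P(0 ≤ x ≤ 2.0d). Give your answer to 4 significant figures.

The probability is P = ∫ |Ψ|² dx over [0, 2.0d].
Since A² = 1/(d/2), this is the region integral divided by the full normalization integral.
In terms of u = x/d (A² and the length scale cancel between numerator and denominator), P = [∫_{0}^{2.0} e^(-2·u) du] / [∫_{0}^{∞} e^(-2·u) du].
An antiderivative of e^(-2·u) is -e^(-2·u)/2; evaluating from 0 to 2.0 gives 1/2 - e^(-4)/2, while the full integral is 1/2.
The result is P = 0.98168.

P ≈ 0.9817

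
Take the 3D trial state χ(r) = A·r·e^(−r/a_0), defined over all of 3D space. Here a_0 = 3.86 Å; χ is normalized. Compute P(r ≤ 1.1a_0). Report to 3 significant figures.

P ≈ 0.0725

Integrate the radial probability density 4πr²|χ|² over r ≤ 1.1a_0.
Normalization gives A² = 1/(3·π·a_0^5).
Let u = r/a_0; then A², 4π and the length scale all cancel, so P = ∫_{0}^{1.1} u^4·e^(-2·u) du ÷ ∫_{0}^{∞} u^4·e^(-2·u) du.
With ∫ u^4·e^(-2·u) du = -(u^4/2 + u^3 + 3·u^2/2 + 3·u/2 + 3/4)·e^(-2·u) + C, the region integral is ≈ 0.054372 and the full one is 3/4.
This evaluates to P = 0.07250.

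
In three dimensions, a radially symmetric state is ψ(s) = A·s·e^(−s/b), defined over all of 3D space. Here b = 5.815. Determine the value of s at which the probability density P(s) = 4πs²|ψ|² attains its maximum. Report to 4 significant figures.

The maximum of P(s) = 4πs²|ψ|² occurs where its derivative vanishes.
Solving yields s = 2·b.
With b = 5.815, the most probable radial distance is 11.630.

s ≈ 11.63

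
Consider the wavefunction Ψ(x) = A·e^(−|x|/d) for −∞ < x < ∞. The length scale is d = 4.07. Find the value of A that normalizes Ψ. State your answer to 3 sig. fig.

A ≈ 0.496

Require ∫ |Ψ|² dx = 1 over the whole domain.
Recall ∫₀^∞ x^m e^(−x/β) dx = m!·β^(m+1), ∫|Ψ|² dx = A²·(d).
Hence A² = 1/[d].
Plugging in d = 4.07 yields A = 0.4957.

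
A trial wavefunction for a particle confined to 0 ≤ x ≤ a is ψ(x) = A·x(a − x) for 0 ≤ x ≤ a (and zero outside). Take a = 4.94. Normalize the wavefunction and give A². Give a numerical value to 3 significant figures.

A^2 ≈ 0.0102

Normalization requires ∫|ψ|² dx = 1, integrated from 0 to a.
Carrying out the integral gives A² · a^5/30.
With a = 4.94: A² = 0.01020 and A = 0.1010.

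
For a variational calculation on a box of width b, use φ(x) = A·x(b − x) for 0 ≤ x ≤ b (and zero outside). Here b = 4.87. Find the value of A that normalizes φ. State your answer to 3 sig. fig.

The normalization condition is ∫|φ|² dx = 1 from 0 to b.
Expanding the polynomial and integrating term by term, ∫|φ|² dx = A²·(b^5/30).
So A² = (b^5/30)^(−1).
Substituting b = 4.87 gives A² = 0.01095, so A = 0.1046.

A ≈ 0.105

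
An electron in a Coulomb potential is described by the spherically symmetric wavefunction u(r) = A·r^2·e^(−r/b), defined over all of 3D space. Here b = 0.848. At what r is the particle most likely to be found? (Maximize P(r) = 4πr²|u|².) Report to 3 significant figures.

r ≈ 2.54

Differentiate P(r) = 4πr²|u|² with respect to r and set to zero.
This gives r = 3·b.
With b = 0.848, the most probable radial distance is 2.544.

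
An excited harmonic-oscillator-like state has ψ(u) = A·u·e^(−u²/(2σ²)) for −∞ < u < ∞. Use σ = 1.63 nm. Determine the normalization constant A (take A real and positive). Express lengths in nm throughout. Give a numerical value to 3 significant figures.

The normalization condition is ∫|ψ|² du = 1 from −∞ to ∞.
With ψ = A·u·e^(−u²/(2σ²)), the integral evaluates to A²·[√(π)·σ^3/2].
Hence A² = 1/[√(π)·σ^3/2].
With σ = 1.63: A² = 0.2606 and A = 0.5104.

A ≈ 0.510 nm^(-3/2)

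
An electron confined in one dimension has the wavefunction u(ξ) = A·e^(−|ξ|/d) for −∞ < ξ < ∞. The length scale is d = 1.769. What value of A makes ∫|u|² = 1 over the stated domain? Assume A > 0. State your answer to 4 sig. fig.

Require ∫ |u|² dξ = 1 over the whole domain.
Using ∫₀^∞ ξⁿ e^(−αξ) dξ = n!/αⁿ⁺¹, ∫|u|² dξ = A²·(d).
Hence A² = 1/[d].
Plugging in d = 1.769 yields A = 0.75186.

A ≈ 0.7519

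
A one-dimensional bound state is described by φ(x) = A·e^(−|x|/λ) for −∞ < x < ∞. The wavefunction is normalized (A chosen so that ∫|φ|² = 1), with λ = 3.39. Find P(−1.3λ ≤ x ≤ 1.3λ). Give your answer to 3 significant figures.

|φ|² is the probability density, so P = ∫_{−1.3λ}^{1.3λ} |φ|² dx.
Since A² = 1/(λ), this is the region integral divided by the full normalization integral.
By symmetry take twice the x ≥ 0 contribution in numerator and denominator; the 2's cancel. Substituting u = x/λ, A² and the length scale cancel in the ratio: P = ∫_{0}^{1.3} e^(-2·u) du / ∫_{0}^{∞} e^(-2·u) du.
An antiderivative of e^(-2·u) is -e^(-2·u)/2; evaluating from 0 to 1.3 gives 1/2 - e^(-13/5)/2, while the full integral is 1/2.
Taking the ratio, P = 0.9257.

P ≈ 0.926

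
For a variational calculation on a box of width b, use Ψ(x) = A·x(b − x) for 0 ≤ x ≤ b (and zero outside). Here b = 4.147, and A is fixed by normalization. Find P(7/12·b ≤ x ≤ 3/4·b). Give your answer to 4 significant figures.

P ≈ 0.2431

P = ∫_{7/12·b}^{3/4·b} |Ψ(x)|² dx.
Since A² = 1/(b^5/30), this is the region integral divided by the full normalization integral.
In terms of u = x/b (A² and the length scale cancel between numerator and denominator), P = [∫_{7/12}^{3/4} u^2·(1 - u)^2 du] / [∫_{0}^{1} u^2·(1 - u)^2 du].
With ∫ u^2·(1 - u)^2 du = u^3·(6·u^2 - 15·u + 10)/30 + C, the region integral is ≈ 0.00810346 and the full one is 1/30.
Taking the ratio, P = 0.24310.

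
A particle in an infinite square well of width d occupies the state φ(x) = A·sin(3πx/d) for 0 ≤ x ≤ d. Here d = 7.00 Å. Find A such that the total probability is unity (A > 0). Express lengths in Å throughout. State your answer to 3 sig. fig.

A ≈ 0.535 Å^(-1/2)

Normalization requires ∫|φ|² dx = 1, integrated from 0 to d.
∫|φ|² dx = A²·(d/2).
Setting this equal to 1 gives A² = 1/(d/2).
Substituting d = 7.00 gives A² = 0.2857, so A = 0.5345.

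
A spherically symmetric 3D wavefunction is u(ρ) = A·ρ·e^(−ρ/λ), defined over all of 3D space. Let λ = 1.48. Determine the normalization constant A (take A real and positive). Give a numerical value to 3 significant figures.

We need A² ∫|f|² 4πρ² dρ = 1, taking the integral from 0 to ∞.
The angular integral contributes 4π, leaving ∫₀^∞ ρ²|u|² dρ.
With u = A·ρ·e^(−ρ/λ), the integral evaluates to A²·[3·π·λ^5].
Hence A² = 1/[3·π·λ^5].
With λ = 1.48: A² = 0.01494 and A = 0.1222.

A ≈ 0.122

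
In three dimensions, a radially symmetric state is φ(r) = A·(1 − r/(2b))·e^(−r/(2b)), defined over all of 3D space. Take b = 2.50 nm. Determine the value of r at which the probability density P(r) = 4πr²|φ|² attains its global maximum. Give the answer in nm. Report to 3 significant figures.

r ≈ 13.1 nm

Differentiate P(r) = 4πr²|φ|² with respect to r and set to zero.
Solving yields r = b·(√(5) + 3).
With b = 2.50, the most probable radial distance is 13.09 nm.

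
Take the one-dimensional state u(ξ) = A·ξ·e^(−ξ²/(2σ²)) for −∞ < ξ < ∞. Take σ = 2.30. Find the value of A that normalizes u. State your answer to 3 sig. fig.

A ≈ 0.305

Normalization requires ∫|u|² dξ = 1, integrated from −∞ to ∞.
Carrying out the integral gives A² · √(π)·σ^3/2.
Setting this equal to 1 gives A² = 1/(√(π)·σ^3/2).
Substituting σ = 2.30 gives A² = 0.09274, so A = 0.3045.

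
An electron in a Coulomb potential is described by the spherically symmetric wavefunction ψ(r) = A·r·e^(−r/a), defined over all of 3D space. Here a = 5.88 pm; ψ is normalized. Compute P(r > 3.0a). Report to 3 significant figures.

With dV = 4πr²dr, the probability is ∫|ψ|² dV over r > 3.0a.
Normalization gives A² = 1/(3·π·a^5).
Substituting u = r/a, A², 4π and the length scale all cancel in the ratio: P = ∫_{3.0}^{∞} u^4·e^(-2·u) du / ∫_{0}^{∞} u^4·e^(-2·u) du.
An antiderivative of u^4·e^(-2·u) is -(u^4/2 + u^3 + 3·u^2/2 + 3·u/2 + 3/4)·e^(-2·u); evaluating from 3.0 to ∞ gives 345·e^(-6)/4, while the full integral is 3/4.
The region integral divided by the full integral gives P = 0.2851.

P ≈ 0.285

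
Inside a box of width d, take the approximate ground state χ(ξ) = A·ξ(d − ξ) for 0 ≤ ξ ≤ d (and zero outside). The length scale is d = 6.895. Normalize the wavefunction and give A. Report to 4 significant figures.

A ≈ 0.04388

We need A² ∫|f|² dξ = 1, taking the integral from 0 to d.
Expanding the polynomial and integrating term by term, carrying out the integral gives A² · d^5/30.
So A² = (d^5/30)^(−1).
Plugging in d = 6.895 yields A = 0.043876.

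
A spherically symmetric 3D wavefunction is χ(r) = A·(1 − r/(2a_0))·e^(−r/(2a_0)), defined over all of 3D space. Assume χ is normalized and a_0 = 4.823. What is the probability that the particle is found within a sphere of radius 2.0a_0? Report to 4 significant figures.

P = ∫ |χ|² 4πr² dr over r ≤ 2.0a_0.
Normalization gives A² = 1/(8·π·a_0^3).
Substituting u = r/a_0, A², 4π and the length scale all cancel in the ratio: P = ∫_{0}^{2.0} u^2·(1 - u/2)^2·e^(-u) du / ∫_{0}^{∞} u^2·(1 - u/2)^2·e^(-u) du.
An antiderivative of u^2·(1 - u/2)^2·e^(-u) is -(u^4/4 + u^2 + 2·u + 2)·e^(-u); evaluating from 0 to 2.0 gives 2 - 14·e^(-2), while the full integral is 2.
Taking the ratio yields P = 0.052653.

P ≈ 0.05265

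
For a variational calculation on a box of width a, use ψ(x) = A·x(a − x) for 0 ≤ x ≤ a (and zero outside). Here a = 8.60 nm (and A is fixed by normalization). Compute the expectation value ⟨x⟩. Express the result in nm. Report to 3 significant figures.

⟨x⟩ ≈ 4.30 nm

By definition ⟨x⟩ = ∫ x |ψ(x)|² dx.
Since the A² factors cancel between numerator and denominator, ⟨x⟩ = a/2.
With a = 8.60, ⟨x⟩ = 4.300.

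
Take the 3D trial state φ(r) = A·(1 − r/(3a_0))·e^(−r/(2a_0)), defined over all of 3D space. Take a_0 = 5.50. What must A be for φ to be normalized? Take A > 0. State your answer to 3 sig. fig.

The normalization condition is ∫|φ|² 4πr² dr = 1 from 0 to ∞.
The integral (without the A² prefactor) comes out to 8·π·a_0^3/3.
So A² = (8·π·a_0^3/3)^(−1).
Substituting a_0 = 5.50 gives A² = 0.0007175, so A = 0.02679.

A ≈ 0.0268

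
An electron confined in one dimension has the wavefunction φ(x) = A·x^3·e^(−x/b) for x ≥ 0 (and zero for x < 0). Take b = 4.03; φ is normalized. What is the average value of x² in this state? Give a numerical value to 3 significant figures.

⟨x²⟩ = ∫ x^2 |φ|² dx over the full domain.
Recall ∫₀^∞ x^m e^(−x/β) dx = m!·β^(m+1), the ratio of the moment integral to the normalization integral gives ⟨x²⟩ = 14·b^2.
With b = 4.03, ⟨x^2⟩ = 227.4.

⟨x^2⟩ ≈ 227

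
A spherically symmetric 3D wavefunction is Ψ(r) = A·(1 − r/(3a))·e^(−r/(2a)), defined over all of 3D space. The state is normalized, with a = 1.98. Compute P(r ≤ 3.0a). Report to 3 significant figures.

P ≈ 0.353

P = ∫ |Ψ|² 4πr² dr over r ≤ 3.0a.
The full normalization integral is A²·[8·π·a^3/3] = 1, fixing A².
Let u = r/a; then A², 4π and the length scale all cancel, so P = ∫_{0}^{3.0} u^2·(1 - u/3)^2·e^(-u) du ÷ ∫_{0}^{∞} u^2·(1 - u/3)^2·e^(-u) du.
Using ∫ u^2·(1 - u/3)^2·e^(-u) du = (-u^4 + 2·u^3 - 3·u^2 - 6·u - 6)·e^(-u)/9, the numerator is 2/3 - 26·e^(-3)/3 and the denominator is 2/3.
Taking the ratio yields P = 0.3528.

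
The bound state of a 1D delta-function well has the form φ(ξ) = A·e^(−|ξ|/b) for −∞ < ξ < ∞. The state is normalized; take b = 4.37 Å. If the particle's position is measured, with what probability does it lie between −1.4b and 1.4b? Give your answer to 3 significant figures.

P ≈ 0.939

P = ∫_{−1.4b}^{1.4b} |φ(ξ)|² dξ.
The normalization integral ∫|φ|²dξ over the whole domain equals b·A², and A² cancels in the ratio.
By symmetry take twice the ξ ≥ 0 contribution in numerator and denominator; the 2's cancel. In terms of u = ξ/b (A² and the length scale cancel between numerator and denominator), P = [∫_{0}^{1.4} e^(-2·u) du] / [∫_{0}^{∞} e^(-2·u) du].
An antiderivative of e^(-2·u) is -e^(-2·u)/2; evaluating from 0 to 1.4 gives 1/2 - e^(-14/5)/2, while the full integral is 1/2.
The result is P = 0.9392.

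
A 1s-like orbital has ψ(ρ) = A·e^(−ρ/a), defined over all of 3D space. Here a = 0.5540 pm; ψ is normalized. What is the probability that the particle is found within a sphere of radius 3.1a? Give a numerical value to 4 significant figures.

With dV = 4πρ²dρ, the probability is ∫|ψ|² dV over ρ ≤ 3.1a.
Normalization gives A² = 1/(π·a^3).
Let u = ρ/a; then A², 4π and the length scale all cancel, so P = ∫_{0}^{3.1} u^2·e^(-2·u) du ÷ ∫_{0}^{∞} u^2·e^(-2·u) du.
An antiderivative of u^2·e^(-2·u) is -(2·u^2 + 2·u + 1)·e^(-2·u)/4; evaluating from 0 to 3.1 gives 1/4 - 1321·e^(-31/5)/200, while the full integral is 1/4.
The region integral divided by the full integral gives P = 0.94638.

P ≈ 0.9464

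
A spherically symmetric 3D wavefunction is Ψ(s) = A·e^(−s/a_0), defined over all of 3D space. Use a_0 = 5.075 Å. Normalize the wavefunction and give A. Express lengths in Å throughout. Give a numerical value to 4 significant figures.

A ≈ 0.04935 Å^(-3/2)

The normalization condition is ∫|Ψ|² 4πs² ds = 1 from 0 to ∞.
The angular integral contributes 4π, leaving ∫₀^∞ s²|Ψ|² ds.
Using ∫₀^∞ sⁿ e^(−αs) ds = n!/αⁿ⁺¹, carrying out the integral gives A² · π·a_0^3.
Plugging in a_0 = 5.075 yields A = 0.049348.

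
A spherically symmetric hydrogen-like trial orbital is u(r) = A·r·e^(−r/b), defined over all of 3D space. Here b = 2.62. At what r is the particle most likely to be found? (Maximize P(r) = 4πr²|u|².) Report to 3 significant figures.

The maximum of P(r) = 4πr²|u|² occurs where its derivative vanishes.
Solving yields r = 2·b.
With b = 2.62, the most probable radial distance is 5.240.

r ≈ 5.24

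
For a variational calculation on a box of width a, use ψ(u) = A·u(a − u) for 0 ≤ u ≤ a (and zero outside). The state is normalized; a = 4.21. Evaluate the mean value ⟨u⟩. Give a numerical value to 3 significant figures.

⟨u⟩ = ∫ u |ψ|² du over the full domain.
Evaluating both integrals, ⟨u⟩ = a/2.
With a = 4.21, ⟨u⟩ = 2.105.

⟨u⟩ ≈ 2.11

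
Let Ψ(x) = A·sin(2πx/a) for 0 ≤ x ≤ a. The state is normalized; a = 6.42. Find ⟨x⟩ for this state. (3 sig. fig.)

⟨x⟩ ≈ 3.21

By definition ⟨x⟩ = ∫ x |Ψ(x)|² dx.
Using sin²θ = (1 − cos 2θ)/2, the ratio of the moment integral to the normalization integral gives ⟨x⟩ = a/2.
With a = 6.42, ⟨x⟩ = 3.210.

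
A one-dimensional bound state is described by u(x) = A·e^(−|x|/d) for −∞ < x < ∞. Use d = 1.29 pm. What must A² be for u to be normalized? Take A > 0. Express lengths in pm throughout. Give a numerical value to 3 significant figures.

The normalization condition is ∫|u|² dx = 1 from −∞ to ∞.
∫|u|² dx = A²·(d).
So A² = (d)^(−1).
Plugging in d = 1.29 yields A = 0.8805.

A^2 ≈ 0.775 pm^(-1)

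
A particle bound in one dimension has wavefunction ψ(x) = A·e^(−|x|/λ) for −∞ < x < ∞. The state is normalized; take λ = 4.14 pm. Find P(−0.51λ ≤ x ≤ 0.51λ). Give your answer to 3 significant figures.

P ≈ 0.639

|ψ|² is the probability density, so P = ∫_{−0.51λ}^{0.51λ} |ψ|² dx.
The normalization integral ∫|ψ|²dx over the whole domain equals λ·A², and A² cancels in the ratio.
Both integrals are even about x = 0, so only the x ≥ 0 halves are needed (the factors of 2 cancel). Let u = x/λ; then A² and the length scale cancel, so P = ∫_{0}^{0.51} e^(-2·u) du ÷ ∫_{0}^{∞} e^(-2·u) du.
An antiderivative of e^(-2·u) is -e^(-2·u)/2; evaluating from 0 to 0.51 gives 1/2 - e^(-51/50)/2, while the full integral is 1/2.
Taking the ratio, P = 0.6394.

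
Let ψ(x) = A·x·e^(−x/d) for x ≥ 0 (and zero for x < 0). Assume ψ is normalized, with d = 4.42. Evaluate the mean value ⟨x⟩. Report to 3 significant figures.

By definition ⟨x⟩ = ∫ x |ψ(x)|² dx.
The ratio of the moment integral to the normalization integral gives ⟨x⟩ = 3·d/2.
Putting d = 4.42 gives 6.630.

⟨x⟩ ≈ 6.63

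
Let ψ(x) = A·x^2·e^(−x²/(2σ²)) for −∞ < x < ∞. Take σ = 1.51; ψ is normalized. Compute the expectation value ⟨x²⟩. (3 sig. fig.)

⟨x^2⟩ ≈ 5.70

⟨x²⟩ = ∫ x^2 |ψ|² dx over the full domain.
The ratio of the moment integral to the normalization integral gives ⟨x²⟩ = 5·σ^2/2.
Putting σ = 1.51 gives 5.700.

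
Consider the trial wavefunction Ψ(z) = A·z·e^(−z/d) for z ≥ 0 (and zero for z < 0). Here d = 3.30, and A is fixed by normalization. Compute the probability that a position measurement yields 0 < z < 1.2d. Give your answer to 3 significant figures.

P ≈ 0.430

|Ψ|² is the probability density, so P = ∫_{0}^{1.2d} |Ψ|² dz.
The normalization integral ∫|Ψ|²dz over the whole domain equals d^3/4·A², and A² cancels in the ratio.
Let u = z/d; then A² and the length scale cancel, so P = ∫_{0}^{1.2} u^2·e^(-2·u) du ÷ ∫_{0}^{∞} u^2·e^(-2·u) du.
An antiderivative of u^2·e^(-2·u) is -(2·u^2 + 2·u + 1)·e^(-2·u)/4; evaluating from 0 to 1.2 gives 1/4 - 157·e^(-12/5)/100, while the full integral is 1/4.
Taking the ratio, P = 0.4303.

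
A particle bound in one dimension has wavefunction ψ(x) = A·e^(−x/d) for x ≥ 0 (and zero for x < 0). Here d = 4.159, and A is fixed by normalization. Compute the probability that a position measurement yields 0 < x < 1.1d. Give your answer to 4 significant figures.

P ≈ 0.8892

The probability is P = ∫ |ψ|² dx over [0, 1.1d].
The normalization integral ∫|ψ|²dx over the whole domain equals d/2·A², and A² cancels in the ratio.
Substituting u = x/d, A² and the length scale cancel in the ratio: P = ∫_{0}^{1.1} e^(-2·u) du / ∫_{0}^{∞} e^(-2·u) du.
Using ∫ e^(-2·u) du = -e^(-2·u)/2, the numerator is 1/2 - e^(-11/5)/2 and the denominator is 1/2.
Taking the ratio, P = 0.88920.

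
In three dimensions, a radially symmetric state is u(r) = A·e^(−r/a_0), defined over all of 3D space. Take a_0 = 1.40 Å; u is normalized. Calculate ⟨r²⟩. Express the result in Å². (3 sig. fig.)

⟨r²⟩ = ∫ r^2 |u|² 4πr² dr over the full domain.
Evaluating both integrals, ⟨r²⟩ = 3·a_0^2.
With a_0 = 1.40, ⟨r^2⟩ = 5.880.

⟨r^2⟩ ≈ 5.88 Å^2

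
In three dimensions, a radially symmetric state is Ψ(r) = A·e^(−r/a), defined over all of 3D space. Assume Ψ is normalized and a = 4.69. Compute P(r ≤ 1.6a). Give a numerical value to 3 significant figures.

P ≈ 0.620

With dV = 4πr²dr, the probability is ∫|Ψ|² dV over r ≤ 1.6a.
A² is fixed by ∫₀^∞ 4πr²|Ψ|² dr = 1, i.e. A² = (π·a^3)^(−1).
In terms of u = r/a (A², 4π and the length scale all cancel between numerator and denominator), P = [∫_{0}^{1.6} u^2·e^(-2·u) du] / [∫_{0}^{∞} u^2·e^(-2·u) du].
An antiderivative of u^2·e^(-2·u) is -(2·u^2 + 2·u + 1)·e^(-2·u)/4; evaluating from 0 to 1.6 gives 1/4 - 233·e^(-16/5)/100, while the full integral is 1/4.
This evaluates to P = 0.6201.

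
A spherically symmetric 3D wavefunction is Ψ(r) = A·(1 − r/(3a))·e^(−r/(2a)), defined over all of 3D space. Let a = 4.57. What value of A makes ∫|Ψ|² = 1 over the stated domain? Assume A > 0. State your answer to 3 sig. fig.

Normalization requires ∫|Ψ|² 4πr² dr = 1, integrated from 0 to ∞.
The angular integral contributes 4π, leaving ∫₀^∞ r²|Ψ|² dr.
With Ψ = A·(1 − r/(3a))·e^(−r/(2a)), the integral evaluates to A²·[8·π·a^3/3].
Setting this equal to 1 gives A² = 1/(8·π·a^3/3).
With a = 4.57: A² = 0.001251 and A = 0.03536.

A ≈ 0.0354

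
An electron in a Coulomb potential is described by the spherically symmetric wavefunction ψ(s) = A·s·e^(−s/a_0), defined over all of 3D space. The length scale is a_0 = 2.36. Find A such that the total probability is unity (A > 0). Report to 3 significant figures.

The normalization condition is ∫|ψ|² 4πs² ds = 1 from 0 to ∞.
(Spherical symmetry: dV = 4πs² ds.)
Using ∫₀^∞ sⁿ e^(−αs) ds = n!/αⁿ⁺¹, carrying out the integral gives A² · 3·π·a_0^5.
Setting this equal to 1 gives A² = 1/(3·π·a_0^5).
Plugging in a_0 = 2.36 yields A = 0.03807.

A ≈ 0.0381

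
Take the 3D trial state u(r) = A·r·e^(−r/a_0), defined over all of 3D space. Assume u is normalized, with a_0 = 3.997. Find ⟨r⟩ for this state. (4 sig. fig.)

⟨r⟩ ≈ 9.993

By definition ⟨r⟩ = ∫ r |u(r)|² 4πr² dr.
Using ∫₀^∞ rⁿ e^(−αr) dr = n!/αⁿ⁺¹, the ratio of the moment integral to the normalization integral gives ⟨r⟩ = 5·a_0/2.
With a_0 = 3.997, ⟨r⟩ = 9.9925.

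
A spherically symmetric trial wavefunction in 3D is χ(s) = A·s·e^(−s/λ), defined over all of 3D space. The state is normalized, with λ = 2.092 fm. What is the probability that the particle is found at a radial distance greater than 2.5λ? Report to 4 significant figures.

With dV = 4πs²ds, the probability is ∫|χ|² dV over s > 2.5λ.
A² is fixed by ∫₀^∞ 4πs²|χ|² ds = 1, i.e. A² = (3·π·λ^5)^(−1).
Let u = s/λ; then A², 4π and the length scale all cancel, so P = ∫_{2.5}^{∞} u^4·e^(-2·u) du ÷ ∫_{0}^{∞} u^4·e^(-2·u) du.
An antiderivative of u^4·e^(-2·u) is -(u^4/2 + u^3 + 3·u^2/2 + 3·u/2 + 3/4)·e^(-2·u); evaluating from 2.5 to ∞ gives 1569·e^(-5)/32, while the full integral is 3/4.
Taking the ratio yields P = 0.44049.

P ≈ 0.4405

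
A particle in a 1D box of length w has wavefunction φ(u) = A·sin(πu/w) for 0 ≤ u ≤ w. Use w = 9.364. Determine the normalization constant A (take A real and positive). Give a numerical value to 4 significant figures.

A ≈ 0.4622

The normalization condition is ∫|φ|² du = 1 from 0 to w.
With ∫₀^w sin²(nπu/w) du = w/2, carrying out the integral gives A² · w/2.
Setting this equal to 1 gives A² = 1/(w/2).
Plugging in w = 9.364 yields A = 0.46215.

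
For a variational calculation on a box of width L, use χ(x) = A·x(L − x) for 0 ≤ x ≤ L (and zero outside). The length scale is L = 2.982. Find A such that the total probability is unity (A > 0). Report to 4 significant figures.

The normalization condition is ∫|χ|² dx = 1 from 0 to L.
Expanding the polynomial and integrating term by term, ∫|χ|² dx = A²·(L^5/30).
So A² = (L^5/30)^(−1).
With L = 2.982: A² = 0.12723 and A = 0.35669.

A ≈ 0.3567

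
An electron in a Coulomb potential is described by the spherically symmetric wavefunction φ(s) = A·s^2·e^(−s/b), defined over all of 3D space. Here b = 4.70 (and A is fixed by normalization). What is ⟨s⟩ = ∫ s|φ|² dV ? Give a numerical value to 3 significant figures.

⟨s⟩ ≈ 16.5

The expectation value is the |φ|²-weighted average of s: ∫ s|φ|² 4πs² ds.
Evaluating both integrals, ⟨s⟩ = 7·b/2.
With b = 4.70, ⟨s⟩ = 16.45.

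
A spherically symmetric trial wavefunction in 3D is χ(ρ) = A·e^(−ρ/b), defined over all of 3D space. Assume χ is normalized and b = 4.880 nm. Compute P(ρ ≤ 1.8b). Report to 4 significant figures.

P ≈ 0.6973

With dV = 4πρ²dρ, the probability is ∫|χ|² dV over ρ ≤ 1.8b.
Normalization gives A² = 1/(π·b^3).
In terms of u = ρ/b (A², 4π and the length scale all cancel between numerator and denominator), P = [∫_{0}^{1.8} u^2·e^(-2·u) du] / [∫_{0}^{∞} u^2·e^(-2·u) du].
With ∫ u^2·e^(-2·u) du = -(2·u^2 + 2·u + 1)·e^(-2·u)/4 + C, the region integral is 1/4 - 277·e^(-18/5)/100 and the full one is 1/4.
Taking the ratio yields P = 0.69725.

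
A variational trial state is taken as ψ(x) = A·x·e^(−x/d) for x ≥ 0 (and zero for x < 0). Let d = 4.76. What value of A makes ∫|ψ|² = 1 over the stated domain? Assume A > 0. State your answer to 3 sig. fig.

A ≈ 0.193

The normalization condition is ∫|ψ|² dx = 1 from 0 to ∞.
Recall ∫₀^∞ x^m e^(−x/β) dx = m!·β^(m+1), ∫|ψ|² dx = A²·(d^3/4).
So A² = (d^3/4)^(−1).
Plugging in d = 4.76 yields A = 0.1926.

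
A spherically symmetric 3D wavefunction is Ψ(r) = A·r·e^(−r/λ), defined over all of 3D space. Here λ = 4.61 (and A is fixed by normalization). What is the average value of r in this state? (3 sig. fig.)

⟨r⟩ ≈ 11.5

The expectation value is the |Ψ|²-weighted average of r: ∫ r|Ψ|² 4πr² dr.
Evaluating both integrals, ⟨r⟩ = 5·λ/2.
Putting λ = 4.61 gives 11.53.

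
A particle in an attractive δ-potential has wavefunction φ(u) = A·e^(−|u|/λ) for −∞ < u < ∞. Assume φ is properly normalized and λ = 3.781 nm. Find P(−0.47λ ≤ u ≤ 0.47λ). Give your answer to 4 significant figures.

P = ∫_{−0.47λ}^{0.47λ} |φ(u)|² du.
Since A² = 1/(λ), this is the region integral divided by the full normalization integral.
Both integrals are even about u = 0, so only the u ≥ 0 halves are needed (the factors of 2 cancel). Substituting t = u/λ, A² and the length scale cancel in the ratio: P = ∫_{0}^{0.47} e^(-2·t) dt / ∫_{0}^{∞} e^(-2·t) dt.
With ∫ e^(-2·t) dt = -e^(-2·t)/2 + C, the region integral is 1/2 - e^(-47/50)/2 and the full one is 1/2.
The result is P = 0.60937.

P ≈ 0.6094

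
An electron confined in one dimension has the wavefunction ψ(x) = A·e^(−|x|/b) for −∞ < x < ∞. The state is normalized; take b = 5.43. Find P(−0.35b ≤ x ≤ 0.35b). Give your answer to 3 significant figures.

P = ∫_{−0.35b}^{0.35b} |ψ(x)|² dx.
The normalization integral ∫|ψ|²dx over the whole domain equals b·A², and A² cancels in the ratio.
Both integrals are even about x = 0, so only the x ≥ 0 halves are needed (the factors of 2 cancel). In terms of u = x/b (A² and the length scale cancel between numerator and denominator), P = [∫_{0}^{0.35} e^(-2·u) du] / [∫_{0}^{∞} e^(-2·u) du].
An antiderivative of e^(-2·u) is -e^(-2·u)/2; evaluating from 0 to 0.35 gives 1/2 - e^(-7/10)/2, while the full integral is 1/2.
The result is P = 0.5034.

P ≈ 0.503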